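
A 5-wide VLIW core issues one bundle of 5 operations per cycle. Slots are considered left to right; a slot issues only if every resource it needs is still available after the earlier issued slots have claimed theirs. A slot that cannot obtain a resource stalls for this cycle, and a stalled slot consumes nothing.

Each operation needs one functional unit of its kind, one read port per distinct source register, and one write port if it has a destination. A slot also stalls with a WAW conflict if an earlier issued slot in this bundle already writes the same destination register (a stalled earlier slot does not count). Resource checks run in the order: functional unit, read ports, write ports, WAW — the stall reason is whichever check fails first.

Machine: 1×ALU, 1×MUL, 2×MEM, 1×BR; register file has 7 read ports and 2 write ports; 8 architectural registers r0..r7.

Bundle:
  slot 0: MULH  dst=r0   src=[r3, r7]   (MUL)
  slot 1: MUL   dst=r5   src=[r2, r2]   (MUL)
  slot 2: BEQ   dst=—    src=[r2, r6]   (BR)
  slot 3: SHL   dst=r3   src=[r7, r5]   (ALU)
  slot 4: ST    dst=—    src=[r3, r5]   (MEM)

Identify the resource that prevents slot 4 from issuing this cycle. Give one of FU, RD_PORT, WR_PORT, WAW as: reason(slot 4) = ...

reason(slot 4) = RD_PORT

(0) want 1×MUL +2rd +1wr — yes → AL1|MU0|ME2|BR1|rd5|wr1
(1) want 1×MUL +1rd +1wr — FU → AL1|MU0|ME2|BR1|rd5|wr1
(2) want 1×BR +2rd +0wr — yes → AL1|MU0|ME2|BR0|rd3|wr1
(3) want 1×ALU +2rd +1wr — yes → AL0|MU0|ME2|BR0|rd1|wr0
(4) want 1×MEM +2rd +0wr — RD_PORT → AL0|MU0|ME2|BR0|rd1|wr0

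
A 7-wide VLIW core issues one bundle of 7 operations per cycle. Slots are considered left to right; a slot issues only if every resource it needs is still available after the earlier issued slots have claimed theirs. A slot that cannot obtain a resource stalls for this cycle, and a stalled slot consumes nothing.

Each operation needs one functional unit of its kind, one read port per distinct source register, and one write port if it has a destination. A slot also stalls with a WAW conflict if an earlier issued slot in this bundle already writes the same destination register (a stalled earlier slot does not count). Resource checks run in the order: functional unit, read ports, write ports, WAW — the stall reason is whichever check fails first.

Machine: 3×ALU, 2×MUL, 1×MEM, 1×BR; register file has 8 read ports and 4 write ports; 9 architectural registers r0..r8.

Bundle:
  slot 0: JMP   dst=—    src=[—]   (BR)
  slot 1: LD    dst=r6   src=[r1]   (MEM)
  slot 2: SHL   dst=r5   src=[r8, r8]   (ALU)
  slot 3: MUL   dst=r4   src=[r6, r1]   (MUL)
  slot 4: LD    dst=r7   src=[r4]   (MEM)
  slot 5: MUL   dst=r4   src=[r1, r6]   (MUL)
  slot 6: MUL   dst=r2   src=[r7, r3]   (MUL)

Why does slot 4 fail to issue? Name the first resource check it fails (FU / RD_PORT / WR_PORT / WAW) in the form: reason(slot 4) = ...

(0) want 1×BR +0rd +0wr — yes → AL3|MU2|ME1|BR0|rd8|wr4
(1) want 1×MEM +1rd +1wr — yes → AL3|MU2|ME0|BR0|rd7|wr3
(2) want 1×ALU +1rd +1wr — yes → AL2|MU2|ME0|BR0|rd6|wr2
(3) want 1×MUL +2rd +1wr — yes → AL2|MU1|ME0|BR0|rd4|wr1
(4) want 1×MEM +1rd +1wr — FU → AL2|MU1|ME0|BR0|rd4|wr1
(5) want 1×MUL +2rd +1wr — WAW → AL2|MU1|ME0|BR0|rd4|wr1
(6) want 1×MUL +2rd +1wr — yes → AL2|MU0|ME0|BR0|rd2|wr0

reason(slot 4) = FU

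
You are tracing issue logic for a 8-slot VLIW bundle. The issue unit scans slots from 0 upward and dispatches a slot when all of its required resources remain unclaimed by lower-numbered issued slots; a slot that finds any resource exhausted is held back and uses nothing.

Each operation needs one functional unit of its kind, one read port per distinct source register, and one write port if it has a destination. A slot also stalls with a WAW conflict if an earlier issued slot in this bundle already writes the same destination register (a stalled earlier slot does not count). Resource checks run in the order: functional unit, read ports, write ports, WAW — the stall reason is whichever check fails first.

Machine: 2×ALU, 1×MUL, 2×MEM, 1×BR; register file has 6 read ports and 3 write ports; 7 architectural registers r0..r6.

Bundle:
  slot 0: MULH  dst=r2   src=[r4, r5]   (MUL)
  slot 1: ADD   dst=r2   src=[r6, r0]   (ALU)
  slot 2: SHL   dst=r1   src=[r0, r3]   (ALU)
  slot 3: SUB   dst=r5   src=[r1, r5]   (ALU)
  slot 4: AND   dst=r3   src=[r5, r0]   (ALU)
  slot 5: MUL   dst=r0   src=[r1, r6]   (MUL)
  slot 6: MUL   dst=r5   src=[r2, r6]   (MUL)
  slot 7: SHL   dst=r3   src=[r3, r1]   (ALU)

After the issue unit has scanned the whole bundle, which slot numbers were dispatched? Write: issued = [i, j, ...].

(0) want 1×MUL +2rd +1wr — yes → AL2|MU0|ME2|BR1|rd4|wr2
(1) want 1×ALU +2rd +1wr — WAW → AL2|MU0|ME2|BR1|rd4|wr2
(2) want 1×ALU +2rd +1wr — yes → AL1|MU0|ME2|BR1|rd2|wr1
(3) want 1×ALU +2rd +1wr — yes → AL0|MU0|ME2|BR1|rd0|wr0
(4) want 1×ALU +2rd +1wr — FU → AL0|MU0|ME2|BR1|rd0|wr0
(5) want 1×MUL +2rd +1wr — FU → AL0|MU0|ME2|BR1|rd0|wr0
(6) want 1×MUL +2rd +1wr — FU → AL0|MU0|ME2|BR1|rd0|wr0
(7) want 1×ALU +2rd +1wr — FU → AL0|MU0|ME2|BR1|rd0|wr0

issued = [0, 2, 3]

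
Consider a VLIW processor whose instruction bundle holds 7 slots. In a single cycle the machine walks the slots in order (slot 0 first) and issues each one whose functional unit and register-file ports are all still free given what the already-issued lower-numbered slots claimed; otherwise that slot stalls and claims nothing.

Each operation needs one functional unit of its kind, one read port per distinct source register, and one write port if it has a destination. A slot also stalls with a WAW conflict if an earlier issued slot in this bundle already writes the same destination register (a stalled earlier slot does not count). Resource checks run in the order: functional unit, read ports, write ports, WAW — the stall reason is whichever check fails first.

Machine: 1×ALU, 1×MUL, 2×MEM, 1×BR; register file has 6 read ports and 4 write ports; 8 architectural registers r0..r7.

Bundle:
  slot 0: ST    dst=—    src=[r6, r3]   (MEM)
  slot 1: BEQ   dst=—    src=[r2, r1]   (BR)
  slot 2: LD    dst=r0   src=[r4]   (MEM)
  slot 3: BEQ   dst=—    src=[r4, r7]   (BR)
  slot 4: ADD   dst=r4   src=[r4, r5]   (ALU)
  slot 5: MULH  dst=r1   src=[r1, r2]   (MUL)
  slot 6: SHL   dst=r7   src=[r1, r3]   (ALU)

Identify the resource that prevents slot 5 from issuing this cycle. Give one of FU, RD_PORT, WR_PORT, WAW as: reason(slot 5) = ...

reason(slot 5) = RD_PORT

#0 MEM src=r6,r3 dispatched  <A:1 Mu:1 Ld:1 B:1 rd:4 wr:4>
#1 BR src=r2,r1 dispatched  <A:1 Mu:1 Ld:1 B:0 rd:2 wr:4>
#2 MEM src=r4 dispatched  <A:1 Mu:1 Ld:0 B:0 rd:1 wr:3>
#3 BR src=r4,r7 held:FU  <A:1 Mu:1 Ld:0 B:0 rd:1 wr:3>
#4 ALU src=r4,r5 held:RD_PORT  <A:1 Mu:1 Ld:0 B:0 rd:1 wr:3>
#5 MUL src=r1,r2 held:RD_PORT  <A:1 Mu:1 Ld:0 B:0 rd:1 wr:3>
#6 ALU src=r1,r3 held:RD_PORT  <A:1 Mu:1 Ld:0 B:0 rd:1 wr:3>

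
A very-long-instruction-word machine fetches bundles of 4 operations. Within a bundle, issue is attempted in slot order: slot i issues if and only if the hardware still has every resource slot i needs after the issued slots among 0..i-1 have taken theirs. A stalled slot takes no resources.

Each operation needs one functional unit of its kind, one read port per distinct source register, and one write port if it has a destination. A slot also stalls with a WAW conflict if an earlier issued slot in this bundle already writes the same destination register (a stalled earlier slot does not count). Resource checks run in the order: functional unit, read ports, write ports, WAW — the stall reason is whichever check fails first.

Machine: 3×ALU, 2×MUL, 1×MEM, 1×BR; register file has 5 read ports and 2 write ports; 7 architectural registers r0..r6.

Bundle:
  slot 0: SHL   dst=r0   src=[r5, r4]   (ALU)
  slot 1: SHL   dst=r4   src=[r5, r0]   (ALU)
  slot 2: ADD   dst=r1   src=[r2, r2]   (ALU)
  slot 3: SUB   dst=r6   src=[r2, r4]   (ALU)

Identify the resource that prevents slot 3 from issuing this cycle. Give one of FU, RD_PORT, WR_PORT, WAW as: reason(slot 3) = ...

reason(slot 3) = RD_PORT

[0] ALU needs rd=2 wr=1: ok; after: ALU=2 MUL=2 MEM=1 BR=1, R=3, W=1
[1] ALU needs rd=2 wr=1: ok; after: ALU=1 MUL=2 MEM=1 BR=1, R=1, W=0
[2] ALU needs rd=1 wr=1: WR_PORT; after: ALU=1 MUL=2 MEM=1 BR=1, R=1, W=0
[3] ALU needs rd=2 wr=1: RD_PORT; after: ALU=1 MUL=2 MEM=1 BR=1, R=1, W=0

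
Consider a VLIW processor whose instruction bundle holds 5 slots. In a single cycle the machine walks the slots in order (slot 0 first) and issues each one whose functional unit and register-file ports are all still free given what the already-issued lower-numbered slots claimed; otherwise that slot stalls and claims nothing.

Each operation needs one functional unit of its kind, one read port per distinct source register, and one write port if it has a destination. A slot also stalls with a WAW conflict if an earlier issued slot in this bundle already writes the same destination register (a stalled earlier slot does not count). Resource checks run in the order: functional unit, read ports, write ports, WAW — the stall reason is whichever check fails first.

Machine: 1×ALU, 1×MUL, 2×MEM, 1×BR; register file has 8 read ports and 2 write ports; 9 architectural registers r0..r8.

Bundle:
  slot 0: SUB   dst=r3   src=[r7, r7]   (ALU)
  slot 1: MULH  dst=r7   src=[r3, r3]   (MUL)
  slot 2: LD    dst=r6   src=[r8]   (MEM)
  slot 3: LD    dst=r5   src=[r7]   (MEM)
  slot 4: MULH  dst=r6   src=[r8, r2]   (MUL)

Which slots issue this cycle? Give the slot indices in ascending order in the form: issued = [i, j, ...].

issued = [0, 1]

[0] ALU needs rd=1 wr=1: ok; after: ALU=0 MUL=1 MEM=2 BR=1, R=7, W=1
[1] MUL needs rd=1 wr=1: ok; after: ALU=0 MUL=0 MEM=2 BR=1, R=6, W=0
[2] MEM needs rd=1 wr=1: WR_PORT; after: ALU=0 MUL=0 MEM=2 BR=1, R=6, W=0
[3] MEM needs rd=1 wr=1: WR_PORT; after: ALU=0 MUL=0 MEM=2 BR=1, R=6, W=0
[4] MUL needs rd=2 wr=1: FU; after: ALU=0 MUL=0 MEM=2 BR=1, R=6, W=0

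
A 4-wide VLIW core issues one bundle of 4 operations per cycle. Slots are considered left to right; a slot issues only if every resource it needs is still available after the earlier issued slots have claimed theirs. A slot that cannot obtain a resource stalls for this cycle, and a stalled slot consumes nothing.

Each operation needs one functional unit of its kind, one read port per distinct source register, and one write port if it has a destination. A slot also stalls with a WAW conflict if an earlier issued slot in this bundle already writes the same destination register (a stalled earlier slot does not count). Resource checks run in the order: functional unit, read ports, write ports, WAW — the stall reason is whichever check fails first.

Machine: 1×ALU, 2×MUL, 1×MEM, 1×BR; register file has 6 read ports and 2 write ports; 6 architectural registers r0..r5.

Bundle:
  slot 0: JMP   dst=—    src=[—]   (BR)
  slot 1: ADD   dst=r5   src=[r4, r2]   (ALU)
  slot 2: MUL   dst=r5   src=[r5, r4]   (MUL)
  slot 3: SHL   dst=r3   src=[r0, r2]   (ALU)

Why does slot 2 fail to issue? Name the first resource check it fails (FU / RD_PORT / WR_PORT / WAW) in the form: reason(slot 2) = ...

  0. BR ⇒ go  {1A/2Mu/1Ld/0B | 6r 2w}
  1. ALU→r5 ⇒ go  {0A/2Mu/1Ld/0B | 4r 1w}
  2. MUL→r5 ⇒ no(WAW)  {0A/2Mu/1Ld/0B | 4r 1w}
  3. ALU→r3 ⇒ no(FU)  {0A/2Mu/1Ld/0B | 4r 1w}

reason(slot 2) = WAW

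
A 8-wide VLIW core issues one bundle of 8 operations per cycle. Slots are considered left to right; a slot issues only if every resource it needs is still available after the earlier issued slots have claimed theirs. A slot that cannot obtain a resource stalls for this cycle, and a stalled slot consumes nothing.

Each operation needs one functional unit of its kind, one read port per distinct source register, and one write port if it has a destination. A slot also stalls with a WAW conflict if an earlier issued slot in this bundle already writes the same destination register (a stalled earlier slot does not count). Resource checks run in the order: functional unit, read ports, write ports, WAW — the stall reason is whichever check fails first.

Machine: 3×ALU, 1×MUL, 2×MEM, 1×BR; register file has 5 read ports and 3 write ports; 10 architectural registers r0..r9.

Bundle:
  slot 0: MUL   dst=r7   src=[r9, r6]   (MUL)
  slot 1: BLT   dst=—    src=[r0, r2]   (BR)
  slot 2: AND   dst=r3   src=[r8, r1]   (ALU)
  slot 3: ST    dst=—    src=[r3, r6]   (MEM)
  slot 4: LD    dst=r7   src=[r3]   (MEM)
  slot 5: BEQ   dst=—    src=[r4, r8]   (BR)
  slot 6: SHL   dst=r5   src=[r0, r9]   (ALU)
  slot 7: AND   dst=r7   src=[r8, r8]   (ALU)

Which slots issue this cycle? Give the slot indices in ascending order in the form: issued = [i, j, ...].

issued = [0, 1]

#0 MUL src=r9,r6 dispatched  <A:3 Mu:0 Ld:2 B:1 rd:3 wr:2>
#1 BR src=r0,r2 dispatched  <A:3 Mu:0 Ld:2 B:0 rd:1 wr:2>
#2 ALU src=r8,r1 held:RD_PORT  <A:3 Mu:0 Ld:2 B:0 rd:1 wr:2>
#3 MEM src=r3,r6 held:RD_PORT  <A:3 Mu:0 Ld:2 B:0 rd:1 wr:2>
#4 MEM src=r3 held:WAW  <A:3 Mu:0 Ld:2 B:0 rd:1 wr:2>
#5 BR src=r4,r8 held:FU  <A:3 Mu:0 Ld:2 B:0 rd:1 wr:2>
#6 ALU src=r0,r9 held:RD_PORT  <A:3 Mu:0 Ld:2 B:0 rd:1 wr:2>
#7 ALU src=r8,r8 held:WAW  <A:3 Mu:0 Ld:2 B:0 rd:1 wr:2>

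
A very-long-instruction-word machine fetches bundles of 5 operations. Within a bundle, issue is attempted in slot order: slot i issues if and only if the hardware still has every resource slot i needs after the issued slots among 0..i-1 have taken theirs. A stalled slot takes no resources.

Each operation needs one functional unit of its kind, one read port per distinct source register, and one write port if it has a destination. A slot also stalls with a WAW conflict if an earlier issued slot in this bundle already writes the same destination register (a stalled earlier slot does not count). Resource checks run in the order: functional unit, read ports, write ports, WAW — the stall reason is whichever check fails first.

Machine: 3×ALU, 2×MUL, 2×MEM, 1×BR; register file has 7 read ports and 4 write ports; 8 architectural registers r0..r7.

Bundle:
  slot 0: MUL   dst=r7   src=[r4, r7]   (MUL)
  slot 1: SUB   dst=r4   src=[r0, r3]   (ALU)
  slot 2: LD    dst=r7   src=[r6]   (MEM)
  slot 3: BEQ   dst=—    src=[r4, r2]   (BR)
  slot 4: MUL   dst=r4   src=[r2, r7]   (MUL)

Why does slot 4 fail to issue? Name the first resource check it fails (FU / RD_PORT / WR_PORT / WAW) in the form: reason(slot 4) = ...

reason(slot 4) = RD_PORT

[0] MUL needs rd=2 wr=1: ok; after: ALU=3 MUL=1 MEM=2 BR=1, R=5, W=3
[1] ALU needs rd=2 wr=1: ok; after: ALU=2 MUL=1 MEM=2 BR=1, R=3, W=2
[2] MEM needs rd=1 wr=1: WAW; after: ALU=2 MUL=1 MEM=2 BR=1, R=3, W=2
[3] BR needs rd=2 wr=0: ok; after: ALU=2 MUL=1 MEM=2 BR=0, R=1, W=2
[4] MUL needs rd=2 wr=1: RD_PORT; after: ALU=2 MUL=1 MEM=2 BR=0, R=1, W=2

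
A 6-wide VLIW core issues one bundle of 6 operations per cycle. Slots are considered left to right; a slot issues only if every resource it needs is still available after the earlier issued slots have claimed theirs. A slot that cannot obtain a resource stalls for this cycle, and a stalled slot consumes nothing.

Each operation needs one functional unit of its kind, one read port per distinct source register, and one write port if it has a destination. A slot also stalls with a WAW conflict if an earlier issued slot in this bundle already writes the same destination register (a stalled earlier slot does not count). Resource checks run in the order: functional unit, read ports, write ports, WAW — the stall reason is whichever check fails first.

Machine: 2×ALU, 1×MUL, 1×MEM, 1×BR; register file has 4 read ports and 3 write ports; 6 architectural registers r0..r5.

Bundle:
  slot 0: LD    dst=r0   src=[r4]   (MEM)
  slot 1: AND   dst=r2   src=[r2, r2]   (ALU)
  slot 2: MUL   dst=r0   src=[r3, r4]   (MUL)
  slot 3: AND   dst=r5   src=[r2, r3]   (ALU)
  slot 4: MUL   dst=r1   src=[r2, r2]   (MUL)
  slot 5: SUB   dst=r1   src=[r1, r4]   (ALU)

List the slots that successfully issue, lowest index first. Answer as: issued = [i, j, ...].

#0 MEM src=r4 dispatched  <A:2 Mu:1 Ld:0 B:1 rd:3 wr:2>
#1 ALU src=r2,r2 dispatched  <A:1 Mu:1 Ld:0 B:1 rd:2 wr:1>
#2 MUL src=r3,r4 held:WAW  <A:1 Mu:1 Ld:0 B:1 rd:2 wr:1>
#3 ALU src=r2,r3 dispatched  <A:0 Mu:1 Ld:0 B:1 rd:0 wr:0>
#4 MUL src=r2,r2 held:RD_PORT  <A:0 Mu:1 Ld:0 B:1 rd:0 wr:0>
#5 ALU src=r1,r4 held:FU  <A:0 Mu:1 Ld:0 B:1 rd:0 wr:0>

issued = [0, 1, 3]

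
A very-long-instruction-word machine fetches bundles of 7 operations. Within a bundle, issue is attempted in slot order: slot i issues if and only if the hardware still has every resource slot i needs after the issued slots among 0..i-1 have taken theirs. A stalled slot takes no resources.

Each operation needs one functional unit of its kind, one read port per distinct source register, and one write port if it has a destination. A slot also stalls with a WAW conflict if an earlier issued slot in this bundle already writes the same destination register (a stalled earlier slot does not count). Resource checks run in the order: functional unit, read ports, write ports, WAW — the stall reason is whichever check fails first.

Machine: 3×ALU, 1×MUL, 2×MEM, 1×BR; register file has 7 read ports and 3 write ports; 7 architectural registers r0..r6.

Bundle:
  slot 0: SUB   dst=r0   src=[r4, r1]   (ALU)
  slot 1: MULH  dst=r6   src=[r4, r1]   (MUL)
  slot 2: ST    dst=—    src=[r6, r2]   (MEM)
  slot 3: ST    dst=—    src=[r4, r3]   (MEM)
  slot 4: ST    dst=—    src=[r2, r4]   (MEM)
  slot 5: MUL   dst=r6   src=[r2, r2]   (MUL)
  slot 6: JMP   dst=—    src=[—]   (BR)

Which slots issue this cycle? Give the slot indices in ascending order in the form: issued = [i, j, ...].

issued = [0, 1, 2, 6]

[0] ALU needs rd=2 wr=1: ok; after: ALU=2 MUL=1 MEM=2 BR=1, R=5, W=2
[1] MUL needs rd=2 wr=1: ok; after: ALU=2 MUL=0 MEM=2 BR=1, R=3, W=1
[2] MEM needs rd=2 wr=0: ok; after: ALU=2 MUL=0 MEM=1 BR=1, R=1, W=1
[3] MEM needs rd=2 wr=0: RD_PORT; after: ALU=2 MUL=0 MEM=1 BR=1, R=1, W=1
[4] MEM needs rd=2 wr=0: RD_PORT; after: ALU=2 MUL=0 MEM=1 BR=1, R=1, W=1
[5] MUL needs rd=1 wr=1: FU; after: ALU=2 MUL=0 MEM=1 BR=1, R=1, W=1
[6] BR needs rd=0 wr=0: ok; after: ALU=2 MUL=0 MEM=1 BR=0, R=1, W=1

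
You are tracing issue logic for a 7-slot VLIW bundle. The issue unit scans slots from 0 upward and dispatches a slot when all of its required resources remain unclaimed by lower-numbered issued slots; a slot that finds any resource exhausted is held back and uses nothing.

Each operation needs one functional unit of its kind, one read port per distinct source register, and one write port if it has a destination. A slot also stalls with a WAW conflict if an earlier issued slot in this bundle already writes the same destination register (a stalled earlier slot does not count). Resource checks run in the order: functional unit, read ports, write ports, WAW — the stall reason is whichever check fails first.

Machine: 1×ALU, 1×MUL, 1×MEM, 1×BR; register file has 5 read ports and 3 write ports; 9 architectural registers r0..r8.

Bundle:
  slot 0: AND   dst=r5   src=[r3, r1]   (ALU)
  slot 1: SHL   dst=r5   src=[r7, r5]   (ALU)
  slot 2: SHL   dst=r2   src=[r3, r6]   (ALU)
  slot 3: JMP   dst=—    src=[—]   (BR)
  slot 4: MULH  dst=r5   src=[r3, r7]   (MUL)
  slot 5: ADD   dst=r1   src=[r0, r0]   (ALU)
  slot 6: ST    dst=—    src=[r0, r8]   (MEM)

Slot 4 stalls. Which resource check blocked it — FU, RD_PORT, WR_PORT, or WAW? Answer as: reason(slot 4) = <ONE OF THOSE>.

[0] ALU needs rd=2 wr=1: ok; after: ALU=0 MUL=1 MEM=1 BR=1, R=3, W=2
[1] ALU needs rd=2 wr=1: FU; after: ALU=0 MUL=1 MEM=1 BR=1, R=3, W=2
[2] ALU needs rd=2 wr=1: FU; after: ALU=0 MUL=1 MEM=1 BR=1, R=3, W=2
[3] BR needs rd=0 wr=0: ok; after: ALU=0 MUL=1 MEM=1 BR=0, R=3, W=2
[4] MUL needs rd=2 wr=1: WAW; after: ALU=0 MUL=1 MEM=1 BR=0, R=3, W=2
[5] ALU needs rd=1 wr=1: FU; after: ALU=0 MUL=1 MEM=1 BR=0, R=3, W=2
[6] MEM needs rd=2 wr=0: ok; after: ALU=0 MUL=1 MEM=0 BR=0, R=1, W=2

reason(slot 4) = WAW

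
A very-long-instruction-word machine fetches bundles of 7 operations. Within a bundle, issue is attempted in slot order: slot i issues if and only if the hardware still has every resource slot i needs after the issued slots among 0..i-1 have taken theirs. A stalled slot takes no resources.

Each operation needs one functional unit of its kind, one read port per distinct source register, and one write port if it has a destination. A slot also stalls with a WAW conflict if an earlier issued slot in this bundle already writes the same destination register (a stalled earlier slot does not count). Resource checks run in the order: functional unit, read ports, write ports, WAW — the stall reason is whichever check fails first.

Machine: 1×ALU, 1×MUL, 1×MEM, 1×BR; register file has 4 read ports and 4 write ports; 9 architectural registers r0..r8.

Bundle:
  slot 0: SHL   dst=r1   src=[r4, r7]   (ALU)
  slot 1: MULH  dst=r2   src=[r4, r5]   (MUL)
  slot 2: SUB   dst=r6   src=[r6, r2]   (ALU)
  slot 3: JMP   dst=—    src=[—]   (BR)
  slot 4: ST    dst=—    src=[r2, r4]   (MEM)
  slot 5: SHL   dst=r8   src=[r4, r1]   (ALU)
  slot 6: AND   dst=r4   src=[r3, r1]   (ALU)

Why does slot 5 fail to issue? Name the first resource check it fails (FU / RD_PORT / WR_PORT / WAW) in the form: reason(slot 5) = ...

reason(slot 5) = FU

slot 0 (ALU): ISSUE — free A0,Mu1,Ld1,B1 rp2 wp3
slot 1 (MUL): ISSUE — free A0,Mu0,Ld1,B1 rp0 wp2
slot 2 (ALU): stall FU — free A0,Mu0,Ld1,B1 rp0 wp2
slot 3 (BR): ISSUE — free A0,Mu0,Ld1,B0 rp0 wp2
slot 4 (MEM): stall RD_PORT — free A0,Mu0,Ld1,B0 rp0 wp2
slot 5 (ALU): stall FU — free A0,Mu0,Ld1,B0 rp0 wp2
slot 6 (ALU): stall FU — free A0,Mu0,Ld1,B0 rp0 wp2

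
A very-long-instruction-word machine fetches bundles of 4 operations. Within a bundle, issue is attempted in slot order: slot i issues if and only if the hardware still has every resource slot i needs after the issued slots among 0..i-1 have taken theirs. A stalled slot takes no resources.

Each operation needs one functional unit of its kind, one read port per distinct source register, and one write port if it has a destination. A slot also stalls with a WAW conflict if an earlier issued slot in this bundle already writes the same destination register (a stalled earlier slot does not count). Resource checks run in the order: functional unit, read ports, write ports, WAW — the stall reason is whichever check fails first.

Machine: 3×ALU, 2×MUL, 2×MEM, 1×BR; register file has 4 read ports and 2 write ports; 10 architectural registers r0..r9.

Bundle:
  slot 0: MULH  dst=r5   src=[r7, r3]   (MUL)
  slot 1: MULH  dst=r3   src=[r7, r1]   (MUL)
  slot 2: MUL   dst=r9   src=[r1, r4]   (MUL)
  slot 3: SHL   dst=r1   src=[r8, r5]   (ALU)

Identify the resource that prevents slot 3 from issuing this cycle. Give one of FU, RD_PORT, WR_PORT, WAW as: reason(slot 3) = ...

  0. MUL→r5 ⇒ go  {3A/1Mu/2Ld/1B | 2r 1w}
  1. MUL→r3 ⇒ go  {3A/0Mu/2Ld/1B | 0r 0w}
  2. MUL→r9 ⇒ no(FU)  {3A/0Mu/2Ld/1B | 0r 0w}
  3. ALU→r1 ⇒ no(RD_PORT)  {3A/0Mu/2Ld/1B | 0r 0w}

reason(slot 3) = RD_PORT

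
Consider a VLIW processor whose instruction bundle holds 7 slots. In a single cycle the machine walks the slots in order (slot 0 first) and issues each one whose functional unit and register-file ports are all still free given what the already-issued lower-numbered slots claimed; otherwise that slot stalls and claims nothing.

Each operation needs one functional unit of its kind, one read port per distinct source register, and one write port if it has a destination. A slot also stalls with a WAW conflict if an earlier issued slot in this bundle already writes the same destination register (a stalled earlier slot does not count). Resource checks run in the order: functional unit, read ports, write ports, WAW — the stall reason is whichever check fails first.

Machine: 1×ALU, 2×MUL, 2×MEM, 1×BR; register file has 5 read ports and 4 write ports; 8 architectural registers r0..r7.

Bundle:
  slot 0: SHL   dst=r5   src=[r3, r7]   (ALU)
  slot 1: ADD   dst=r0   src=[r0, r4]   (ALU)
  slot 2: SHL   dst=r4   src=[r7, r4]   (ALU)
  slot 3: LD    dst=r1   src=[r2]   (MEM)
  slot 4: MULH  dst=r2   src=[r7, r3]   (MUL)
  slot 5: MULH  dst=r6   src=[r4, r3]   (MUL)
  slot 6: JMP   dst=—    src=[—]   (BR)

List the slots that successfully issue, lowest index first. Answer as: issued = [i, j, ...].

[0] ALU needs rd=2 wr=1: ok; after: ALU=0 MUL=2 MEM=2 BR=1, R=3, W=3
[1] ALU needs rd=2 wr=1: FU; after: ALU=0 MUL=2 MEM=2 BR=1, R=3, W=3
[2] ALU needs rd=2 wr=1: FU; after: ALU=0 MUL=2 MEM=2 BR=1, R=3, W=3
[3] MEM needs rd=1 wr=1: ok; after: ALU=0 MUL=2 MEM=1 BR=1, R=2, W=2
[4] MUL needs rd=2 wr=1: ok; after: ALU=0 MUL=1 MEM=1 BR=1, R=0, W=1
[5] MUL needs rd=2 wr=1: RD_PORT; after: ALU=0 MUL=1 MEM=1 BR=1, R=0, W=1
[6] BR needs rd=0 wr=0: ok; after: ALU=0 MUL=1 MEM=1 BR=0, R=0, W=1

issued = [0, 3, 4, 6]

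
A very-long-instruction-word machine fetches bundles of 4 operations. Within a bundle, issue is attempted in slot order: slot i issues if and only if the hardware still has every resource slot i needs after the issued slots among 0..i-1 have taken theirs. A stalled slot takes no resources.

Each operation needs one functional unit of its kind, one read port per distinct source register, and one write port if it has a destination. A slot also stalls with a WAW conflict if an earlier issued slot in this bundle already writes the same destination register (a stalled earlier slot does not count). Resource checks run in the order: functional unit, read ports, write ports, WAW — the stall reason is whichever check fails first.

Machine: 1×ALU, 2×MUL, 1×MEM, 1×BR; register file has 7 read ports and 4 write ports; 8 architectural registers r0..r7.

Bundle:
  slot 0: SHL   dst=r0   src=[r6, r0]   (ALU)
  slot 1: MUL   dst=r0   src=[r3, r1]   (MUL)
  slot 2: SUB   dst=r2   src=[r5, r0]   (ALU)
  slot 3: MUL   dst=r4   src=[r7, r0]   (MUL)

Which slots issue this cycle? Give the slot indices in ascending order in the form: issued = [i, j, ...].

#0 ALU src=r6,r0 dispatched  <A:0 Mu:2 Ld:1 B:1 rd:5 wr:3>
#1 MUL src=r3,r1 held:WAW  <A:0 Mu:2 Ld:1 B:1 rd:5 wr:3>
#2 ALU src=r5,r0 held:FU  <A:0 Mu:2 Ld:1 B:1 rd:5 wr:3>
#3 MUL src=r7,r0 dispatched  <A:0 Mu:1 Ld:1 B:1 rd:3 wr:2>

issued = [0, 3]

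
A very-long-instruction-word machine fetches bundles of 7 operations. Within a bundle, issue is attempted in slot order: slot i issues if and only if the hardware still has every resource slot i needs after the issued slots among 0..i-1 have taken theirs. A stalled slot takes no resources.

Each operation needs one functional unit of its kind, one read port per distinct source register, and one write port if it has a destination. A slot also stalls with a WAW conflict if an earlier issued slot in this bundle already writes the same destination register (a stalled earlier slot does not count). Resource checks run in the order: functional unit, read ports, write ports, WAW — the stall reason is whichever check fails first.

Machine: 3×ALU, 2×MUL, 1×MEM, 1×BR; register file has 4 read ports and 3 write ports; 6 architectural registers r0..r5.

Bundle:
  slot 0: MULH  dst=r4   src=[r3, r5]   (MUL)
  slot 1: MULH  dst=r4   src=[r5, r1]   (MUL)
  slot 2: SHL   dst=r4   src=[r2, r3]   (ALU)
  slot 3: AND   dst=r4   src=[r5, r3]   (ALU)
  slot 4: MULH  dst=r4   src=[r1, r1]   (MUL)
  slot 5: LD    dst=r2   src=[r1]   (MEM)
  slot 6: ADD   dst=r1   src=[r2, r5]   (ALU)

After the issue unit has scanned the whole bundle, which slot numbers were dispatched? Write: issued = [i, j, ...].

issued = [0, 5]

(0) want 1×MUL +2rd +1wr — yes → AL3|MU1|ME1|BR1|rd2|wr2
(1) want 1×MUL +2rd +1wr — WAW → AL3|MU1|ME1|BR1|rd2|wr2
(2) want 1×ALU +2rd +1wr — WAW → AL3|MU1|ME1|BR1|rd2|wr2
(3) want 1×ALU +2rd +1wr — WAW → AL3|MU1|ME1|BR1|rd2|wr2
(4) want 1×MUL +1rd +1wr — WAW → AL3|MU1|ME1|BR1|rd2|wr2
(5) want 1×MEM +1rd +1wr — yes → AL3|MU1|ME0|BR1|rd1|wr1
(6) want 1×ALU +2rd +1wr — RD_PORT → AL3|MU1|ME0|BR1|rd1|wr1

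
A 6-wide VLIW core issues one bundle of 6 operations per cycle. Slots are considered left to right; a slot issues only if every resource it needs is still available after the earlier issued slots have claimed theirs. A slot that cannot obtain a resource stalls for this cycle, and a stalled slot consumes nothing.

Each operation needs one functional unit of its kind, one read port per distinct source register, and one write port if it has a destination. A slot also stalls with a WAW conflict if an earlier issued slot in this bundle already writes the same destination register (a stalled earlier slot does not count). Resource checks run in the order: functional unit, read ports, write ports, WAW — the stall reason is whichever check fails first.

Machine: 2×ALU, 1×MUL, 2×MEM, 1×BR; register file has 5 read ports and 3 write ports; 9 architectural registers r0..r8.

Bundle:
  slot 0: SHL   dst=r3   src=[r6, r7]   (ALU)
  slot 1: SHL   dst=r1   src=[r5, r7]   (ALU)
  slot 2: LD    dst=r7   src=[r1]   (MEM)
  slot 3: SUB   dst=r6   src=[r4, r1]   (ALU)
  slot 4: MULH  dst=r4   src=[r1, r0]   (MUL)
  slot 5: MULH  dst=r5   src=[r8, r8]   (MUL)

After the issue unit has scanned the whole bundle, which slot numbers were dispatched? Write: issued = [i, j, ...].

issued = [0, 1, 2]

[0] ALU needs rd=2 wr=1: ok; after: ALU=1 MUL=1 MEM=2 BR=1, R=3, W=2
[1] ALU needs rd=2 wr=1: ok; after: ALU=0 MUL=1 MEM=2 BR=1, R=1, W=1
[2] MEM needs rd=1 wr=1: ok; after: ALU=0 MUL=1 MEM=1 BR=1, R=0, W=0
[3] ALU needs rd=2 wr=1: FU; after: ALU=0 MUL=1 MEM=1 BR=1, R=0, W=0
[4] MUL needs rd=2 wr=1: RD_PORT; after: ALU=0 MUL=1 MEM=1 BR=1, R=0, W=0
[5] MUL needs rd=1 wr=1: RD_PORT; after: ALU=0 MUL=1 MEM=1 BR=1, R=0, W=0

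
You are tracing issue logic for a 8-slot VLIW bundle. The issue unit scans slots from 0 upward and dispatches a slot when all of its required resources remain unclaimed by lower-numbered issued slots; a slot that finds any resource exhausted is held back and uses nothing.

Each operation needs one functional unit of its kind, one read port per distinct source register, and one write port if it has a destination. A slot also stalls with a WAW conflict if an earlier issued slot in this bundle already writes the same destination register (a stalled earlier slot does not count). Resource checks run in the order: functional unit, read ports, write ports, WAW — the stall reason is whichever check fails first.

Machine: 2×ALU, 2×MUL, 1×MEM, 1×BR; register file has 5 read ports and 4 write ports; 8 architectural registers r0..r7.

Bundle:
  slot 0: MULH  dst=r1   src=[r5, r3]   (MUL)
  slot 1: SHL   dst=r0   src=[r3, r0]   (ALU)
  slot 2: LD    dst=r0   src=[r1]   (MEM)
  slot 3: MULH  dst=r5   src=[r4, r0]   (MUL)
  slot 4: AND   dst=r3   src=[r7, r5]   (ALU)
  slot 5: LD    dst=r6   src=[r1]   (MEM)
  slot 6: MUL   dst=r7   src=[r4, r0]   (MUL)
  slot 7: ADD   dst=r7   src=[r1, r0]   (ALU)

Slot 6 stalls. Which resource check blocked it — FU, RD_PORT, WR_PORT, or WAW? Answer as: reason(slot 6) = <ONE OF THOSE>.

reason(slot 6) = RD_PORT

#0 MUL src=r5,r3 dispatched  <A:2 Mu:1 Ld:1 B:1 rd:3 wr:3>
#1 ALU src=r3,r0 dispatched  <A:1 Mu:1 Ld:1 B:1 rd:1 wr:2>
#2 MEM src=r1 held:WAW  <A:1 Mu:1 Ld:1 B:1 rd:1 wr:2>
#3 MUL src=r4,r0 held:RD_PORT  <A:1 Mu:1 Ld:1 B:1 rd:1 wr:2>
#4 ALU src=r7,r5 held:RD_PORT  <A:1 Mu:1 Ld:1 B:1 rd:1 wr:2>
#5 MEM src=r1 dispatched  <A:1 Mu:1 Ld:0 B:1 rd:0 wr:1>
#6 MUL src=r4,r0 held:RD_PORT  <A:1 Mu:1 Ld:0 B:1 rd:0 wr:1>
#7 ALU src=r1,r0 held:RD_PORT  <A:1 Mu:1 Ld:0 B:1 rd:0 wr:1>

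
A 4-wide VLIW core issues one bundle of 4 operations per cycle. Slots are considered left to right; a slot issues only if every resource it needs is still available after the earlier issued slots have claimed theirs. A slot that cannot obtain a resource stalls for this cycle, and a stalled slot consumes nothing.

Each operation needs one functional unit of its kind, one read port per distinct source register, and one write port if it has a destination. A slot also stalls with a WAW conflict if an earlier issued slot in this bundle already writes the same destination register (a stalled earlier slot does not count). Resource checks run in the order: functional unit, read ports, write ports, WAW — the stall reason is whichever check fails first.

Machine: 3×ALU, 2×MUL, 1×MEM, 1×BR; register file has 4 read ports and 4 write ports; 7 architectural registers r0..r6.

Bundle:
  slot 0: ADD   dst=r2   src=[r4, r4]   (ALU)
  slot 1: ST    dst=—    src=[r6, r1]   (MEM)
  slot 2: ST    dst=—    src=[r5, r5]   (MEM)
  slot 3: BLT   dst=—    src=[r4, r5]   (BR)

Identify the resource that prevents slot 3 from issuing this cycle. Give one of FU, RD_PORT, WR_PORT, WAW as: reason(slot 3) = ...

reason(slot 3) = RD_PORT

[0] ALU needs rd=1 wr=1: ok; after: ALU=2 MUL=2 MEM=1 BR=1, R=3, W=3
[1] MEM needs rd=2 wr=0: ok; after: ALU=2 MUL=2 MEM=0 BR=1, R=1, W=3
[2] MEM needs rd=1 wr=0: FU; after: ALU=2 MUL=2 MEM=0 BR=1, R=1, W=3
[3] BR needs rd=2 wr=0: RD_PORT; after: ALU=2 MUL=2 MEM=0 BR=1, R=1, W=3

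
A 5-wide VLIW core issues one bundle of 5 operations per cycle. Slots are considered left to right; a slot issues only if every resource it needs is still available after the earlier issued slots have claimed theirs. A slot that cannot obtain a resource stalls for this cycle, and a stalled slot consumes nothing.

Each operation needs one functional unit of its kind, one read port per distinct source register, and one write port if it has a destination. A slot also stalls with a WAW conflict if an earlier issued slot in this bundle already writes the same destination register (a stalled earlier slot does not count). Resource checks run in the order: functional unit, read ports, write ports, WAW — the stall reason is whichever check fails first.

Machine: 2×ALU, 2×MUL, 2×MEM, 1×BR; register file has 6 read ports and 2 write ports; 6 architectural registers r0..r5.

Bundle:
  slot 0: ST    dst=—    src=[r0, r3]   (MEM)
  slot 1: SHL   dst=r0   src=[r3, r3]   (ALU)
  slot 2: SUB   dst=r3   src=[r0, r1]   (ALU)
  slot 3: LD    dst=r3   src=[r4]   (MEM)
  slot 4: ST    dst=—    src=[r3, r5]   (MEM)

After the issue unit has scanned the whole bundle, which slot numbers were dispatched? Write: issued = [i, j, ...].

issued = [0, 1, 2]

[0] MEM needs rd=2 wr=0: ok; after: ALU=2 MUL=2 MEM=1 BR=1, R=4, W=2
[1] ALU needs rd=1 wr=1: ok; after: ALU=1 MUL=2 MEM=1 BR=1, R=3, W=1
[2] ALU needs rd=2 wr=1: ok; after: ALU=0 MUL=2 MEM=1 BR=1, R=1, W=0
[3] MEM needs rd=1 wr=1: WR_PORT; after: ALU=0 MUL=2 MEM=1 BR=1, R=1, W=0
[4] MEM needs rd=2 wr=0: RD_PORT; after: ALU=0 MUL=2 MEM=1 BR=1, R=1, W=0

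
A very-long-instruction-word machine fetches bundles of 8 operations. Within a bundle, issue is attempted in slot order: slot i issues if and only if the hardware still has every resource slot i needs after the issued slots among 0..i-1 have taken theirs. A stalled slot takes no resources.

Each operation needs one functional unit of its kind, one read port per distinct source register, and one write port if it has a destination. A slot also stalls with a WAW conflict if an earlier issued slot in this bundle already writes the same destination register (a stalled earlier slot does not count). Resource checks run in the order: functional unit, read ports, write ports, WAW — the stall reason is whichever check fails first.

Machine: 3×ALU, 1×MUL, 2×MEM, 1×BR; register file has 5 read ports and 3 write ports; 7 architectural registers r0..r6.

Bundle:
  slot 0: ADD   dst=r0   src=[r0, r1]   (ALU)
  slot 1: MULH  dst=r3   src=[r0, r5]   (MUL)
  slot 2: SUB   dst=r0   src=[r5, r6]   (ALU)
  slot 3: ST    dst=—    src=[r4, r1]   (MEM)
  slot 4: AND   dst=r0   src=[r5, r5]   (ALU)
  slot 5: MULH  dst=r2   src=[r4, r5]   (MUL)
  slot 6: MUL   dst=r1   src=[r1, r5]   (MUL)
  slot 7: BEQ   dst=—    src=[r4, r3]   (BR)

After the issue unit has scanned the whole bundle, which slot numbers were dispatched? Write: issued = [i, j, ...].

issued = [0, 1]

(0) want 1×ALU +2rd +1wr — yes → AL2|MU1|ME2|BR1|rd3|wr2
(1) want 1×MUL +2rd +1wr — yes → AL2|MU0|ME2|BR1|rd1|wr1
(2) want 1×ALU +2rd +1wr — RD_PORT → AL2|MU0|ME2|BR1|rd1|wr1
(3) want 1×MEM +2rd +0wr — RD_PORT → AL2|MU0|ME2|BR1|rd1|wr1
(4) want 1×ALU +1rd +1wr — WAW → AL2|MU0|ME2|BR1|rd1|wr1
(5) want 1×MUL +2rd +1wr — FU → AL2|MU0|ME2|BR1|rd1|wr1
(6) want 1×MUL +2rd +1wr — FU → AL2|MU0|ME2|BR1|rd1|wr1
(7) want 1×BR +2rd +0wr — RD_PORT → AL2|MU0|ME2|BR1|rd1|wr1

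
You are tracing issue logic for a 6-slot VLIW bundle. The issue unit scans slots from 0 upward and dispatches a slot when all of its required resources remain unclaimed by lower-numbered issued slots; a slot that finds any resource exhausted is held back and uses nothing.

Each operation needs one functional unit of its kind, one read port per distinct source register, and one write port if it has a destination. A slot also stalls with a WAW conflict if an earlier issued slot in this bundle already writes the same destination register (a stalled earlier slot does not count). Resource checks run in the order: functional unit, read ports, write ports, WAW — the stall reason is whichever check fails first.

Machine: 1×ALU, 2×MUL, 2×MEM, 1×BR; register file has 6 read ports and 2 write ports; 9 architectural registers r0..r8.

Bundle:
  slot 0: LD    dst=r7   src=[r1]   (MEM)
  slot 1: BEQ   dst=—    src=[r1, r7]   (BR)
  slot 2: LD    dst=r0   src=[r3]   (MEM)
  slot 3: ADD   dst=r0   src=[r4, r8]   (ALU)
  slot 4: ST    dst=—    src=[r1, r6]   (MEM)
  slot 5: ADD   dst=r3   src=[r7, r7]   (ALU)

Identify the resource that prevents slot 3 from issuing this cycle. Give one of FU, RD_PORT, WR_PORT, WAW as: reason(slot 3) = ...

  0. MEM→r7 ⇒ go  {1A/2Mu/1Ld/1B | 5r 1w}
  1. BR ⇒ go  {1A/2Mu/1Ld/0B | 3r 1w}
  2. MEM→r0 ⇒ go  {1A/2Mu/0Ld/0B | 2r 0w}
  3. ALU→r0 ⇒ no(WR_PORT)  {1A/2Mu/0Ld/0B | 2r 0w}
  4. MEM ⇒ no(FU)  {1A/2Mu/0Ld/0B | 2r 0w}
  5. ALU→r3 ⇒ no(WR_PORT)  {1A/2Mu/0Ld/0B | 2r 0w}

reason(slot 3) = WR_PORT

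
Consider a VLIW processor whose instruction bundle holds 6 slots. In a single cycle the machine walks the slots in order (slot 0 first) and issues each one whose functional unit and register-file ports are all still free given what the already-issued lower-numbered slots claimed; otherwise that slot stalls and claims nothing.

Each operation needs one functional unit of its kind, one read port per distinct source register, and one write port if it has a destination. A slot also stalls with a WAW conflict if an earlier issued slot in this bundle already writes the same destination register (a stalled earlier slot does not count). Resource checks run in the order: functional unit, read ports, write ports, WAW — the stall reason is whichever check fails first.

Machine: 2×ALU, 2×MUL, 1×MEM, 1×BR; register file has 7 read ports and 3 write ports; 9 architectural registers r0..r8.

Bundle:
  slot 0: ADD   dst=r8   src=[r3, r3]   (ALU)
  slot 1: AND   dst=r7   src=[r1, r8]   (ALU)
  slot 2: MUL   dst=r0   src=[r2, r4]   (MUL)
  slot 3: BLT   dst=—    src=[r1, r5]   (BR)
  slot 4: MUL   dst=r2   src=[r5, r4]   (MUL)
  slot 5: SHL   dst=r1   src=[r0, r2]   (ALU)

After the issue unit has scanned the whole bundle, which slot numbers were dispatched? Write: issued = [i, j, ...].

issued = [0, 1, 2, 3]

#0 ALU src=r3,r3 dispatched  <A:1 Mu:2 Ld:1 B:1 rd:6 wr:2>
#1 ALU src=r1,r8 dispatched  <A:0 Mu:2 Ld:1 B:1 rd:4 wr:1>
#2 MUL src=r2,r4 dispatched  <A:0 Mu:1 Ld:1 B:1 rd:2 wr:0>
#3 BR src=r1,r5 dispatched  <A:0 Mu:1 Ld:1 B:0 rd:0 wr:0>
#4 MUL src=r5,r4 held:RD_PORT  <A:0 Mu:1 Ld:1 B:0 rd:0 wr:0>
#5 ALU src=r0,r2 held:FU  <A:0 Mu:1 Ld:1 B:0 rd:0 wr:0>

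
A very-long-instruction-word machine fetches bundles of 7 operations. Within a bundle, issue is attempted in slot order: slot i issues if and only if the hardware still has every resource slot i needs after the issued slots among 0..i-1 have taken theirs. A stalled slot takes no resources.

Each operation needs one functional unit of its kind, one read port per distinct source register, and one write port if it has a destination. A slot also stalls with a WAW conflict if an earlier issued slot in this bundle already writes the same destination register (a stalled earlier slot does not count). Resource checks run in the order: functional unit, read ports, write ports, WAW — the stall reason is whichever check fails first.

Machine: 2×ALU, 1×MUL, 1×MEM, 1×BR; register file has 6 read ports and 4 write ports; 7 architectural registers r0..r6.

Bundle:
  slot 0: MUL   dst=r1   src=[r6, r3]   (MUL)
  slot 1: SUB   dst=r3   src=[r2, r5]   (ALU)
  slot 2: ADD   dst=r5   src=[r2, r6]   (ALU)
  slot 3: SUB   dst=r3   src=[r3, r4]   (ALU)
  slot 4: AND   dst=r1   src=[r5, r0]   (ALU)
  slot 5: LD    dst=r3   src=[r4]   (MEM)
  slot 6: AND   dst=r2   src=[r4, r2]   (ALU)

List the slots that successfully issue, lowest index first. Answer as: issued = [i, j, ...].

issued = [0, 1, 2]

[0] MUL needs rd=2 wr=1: ok; after: ALU=2 MUL=0 MEM=1 BR=1, R=4, W=3
[1] ALU needs rd=2 wr=1: ok; after: ALU=1 MUL=0 MEM=1 BR=1, R=2, W=2
[2] ALU needs rd=2 wr=1: ok; after: ALU=0 MUL=0 MEM=1 BR=1, R=0, W=1
[3] ALU needs rd=2 wr=1: FU; after: ALU=0 MUL=0 MEM=1 BR=1, R=0, W=1
[4] ALU needs rd=2 wr=1: FU; after: ALU=0 MUL=0 MEM=1 BR=1, R=0, W=1
[5] MEM needs rd=1 wr=1: RD_PORT; after: ALU=0 MUL=0 MEM=1 BR=1, R=0, W=1
[6] ALU needs rd=2 wr=1: FU; after: ALU=0 MUL=0 MEM=1 BR=1, R=0, W=1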